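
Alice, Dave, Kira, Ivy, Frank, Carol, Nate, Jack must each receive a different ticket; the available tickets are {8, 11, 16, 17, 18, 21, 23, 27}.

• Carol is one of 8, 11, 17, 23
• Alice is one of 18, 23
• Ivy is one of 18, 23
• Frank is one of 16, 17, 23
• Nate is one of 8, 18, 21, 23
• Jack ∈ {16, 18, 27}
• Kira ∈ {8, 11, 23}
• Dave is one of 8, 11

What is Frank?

The 8 variables draw from only 8 values {8, 11, 16, 17, 18, 21, 23, 27}, so each is used; only Nate can be 21, hence Nate = 21.
Among the 7 still-open variables, 27 fits only Jack (and all 7 values in {8, 11, 16, 17, 18, 23, 27} must be used), so Jack = 27.
Among the 6 still-open variables, 16 fits only Frank (and all 6 values in {8, 11, 16, 17, 18, 23} must be used), so Frank = 16.

16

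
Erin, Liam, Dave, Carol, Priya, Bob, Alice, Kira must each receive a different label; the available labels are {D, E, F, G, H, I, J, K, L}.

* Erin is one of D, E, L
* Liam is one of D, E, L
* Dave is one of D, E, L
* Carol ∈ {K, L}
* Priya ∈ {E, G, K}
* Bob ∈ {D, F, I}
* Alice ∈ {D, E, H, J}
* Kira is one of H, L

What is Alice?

J

Erin, Liam, Dave between them cover only {D, E, L} — a naked triple. Remove those values from Carol, Priya, Bob, Alice, Kira.
Carol must be K (only option left). Strike K from Priya.
Priya has just one choice, so Priya = G.
Kira's domain is down to {H}, so Kira = H. So Alice can't be H.
So Alice = J.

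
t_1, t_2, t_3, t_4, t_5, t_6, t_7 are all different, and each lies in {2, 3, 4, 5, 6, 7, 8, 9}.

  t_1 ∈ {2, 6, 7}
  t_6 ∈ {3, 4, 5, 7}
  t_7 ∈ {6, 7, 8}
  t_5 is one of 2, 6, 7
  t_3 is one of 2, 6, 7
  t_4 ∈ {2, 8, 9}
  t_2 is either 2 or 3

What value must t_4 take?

t_1, t_3, t_5 between them cover only {2, 6, 7} — a naked triple. Remove those values from t_2, t_4, t_6, t_7.
t_2's domain is down to {3}, so t_2 = 3. Strike 3 from t_6.
t_7's domain is down to {8}, so t_7 = 8. Strike 8 from t_4.
So t_4 = 9.

9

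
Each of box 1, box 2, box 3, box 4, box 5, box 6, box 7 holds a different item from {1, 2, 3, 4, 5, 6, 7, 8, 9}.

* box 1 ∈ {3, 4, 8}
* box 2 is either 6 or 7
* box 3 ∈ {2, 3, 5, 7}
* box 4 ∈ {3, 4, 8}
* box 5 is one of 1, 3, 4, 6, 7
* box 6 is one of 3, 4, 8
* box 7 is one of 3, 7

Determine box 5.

The 3 variables box 1, box 4, box 6 are confined to {3, 4, 8}, which locks those values in; drop them from box 3, box 5, box 7.
That leaves box 7 = 7. Eliminate 7 elsewhere: box 2, box 3, box 5.
box 2 must be 6 (only option left). Eliminate 6 elsewhere: box 5.
So box 5 = 1.

1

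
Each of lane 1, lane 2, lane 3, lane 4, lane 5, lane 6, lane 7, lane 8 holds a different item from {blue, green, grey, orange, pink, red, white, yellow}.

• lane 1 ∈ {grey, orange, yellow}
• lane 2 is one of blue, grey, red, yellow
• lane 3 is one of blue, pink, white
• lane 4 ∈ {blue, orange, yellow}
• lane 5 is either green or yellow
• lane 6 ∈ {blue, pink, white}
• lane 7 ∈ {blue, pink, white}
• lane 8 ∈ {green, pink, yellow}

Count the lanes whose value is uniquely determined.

Among the 8 variables, red fits only lane 2 (and all 8 values in {blue, green, grey, orange, pink, red, white, yellow} must be used), so lane 2 = red.
The 7 still-open variables draw from only 7 values {blue, green, grey, orange, pink, white, yellow}, so each is used; only lane 1 can be grey, hence lane 1 = grey.
Among the 6 still-open variables, orange fits only lane 4 (and all 6 values in {blue, green, orange, pink, white, yellow} must be used), so lane 4 = orange.
lane 3, lane 6, lane 7 share exactly the 3 values {blue, pink, white}; by pigeonhole those values go to them, so strike blue, pink, white from lane 8.
Determined: lane 1=grey, lane 2=red, lane 4=orange. The other lanes each still have more than one consistent value. That makes 3.

3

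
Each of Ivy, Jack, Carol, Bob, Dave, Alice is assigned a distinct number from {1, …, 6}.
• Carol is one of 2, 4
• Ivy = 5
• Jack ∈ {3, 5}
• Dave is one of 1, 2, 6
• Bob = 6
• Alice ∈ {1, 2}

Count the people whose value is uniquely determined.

Ivy's domain is down to {5}, so Ivy = 5. Remove 5 from Jack.
Jack's domain is down to {3}, so Jack = 3.
That leaves Bob = 6. Eliminate 6 elsewhere: Dave.
Among the 3 still-open variables, 4 fits only Carol (and all 3 values in {1, 2, 4} must be used), so Carol = 4.
Determined: Ivy=5, Jack=3, Carol=4, Bob=6. The other people each still have more than one consistent value. That makes 4.

4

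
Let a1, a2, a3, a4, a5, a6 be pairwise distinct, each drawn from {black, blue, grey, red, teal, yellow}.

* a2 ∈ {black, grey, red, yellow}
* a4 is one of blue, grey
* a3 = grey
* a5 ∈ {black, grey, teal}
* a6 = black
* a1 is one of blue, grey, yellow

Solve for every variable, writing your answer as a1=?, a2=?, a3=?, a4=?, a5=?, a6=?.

a1=yellow, a2=red, a3=grey, a4=blue, a5=teal, a6=black

a3 must be grey (only option left). Remove grey from a1, a2, a4, a5.
That leaves a4 = blue. Strike blue from a1.
That leaves a6 = black. Eliminate black elsewhere: a2, a5.
a1 must be yellow (only option left). Strike yellow from a2.
a2 must be red (only option left).
a5 must be teal (only option left).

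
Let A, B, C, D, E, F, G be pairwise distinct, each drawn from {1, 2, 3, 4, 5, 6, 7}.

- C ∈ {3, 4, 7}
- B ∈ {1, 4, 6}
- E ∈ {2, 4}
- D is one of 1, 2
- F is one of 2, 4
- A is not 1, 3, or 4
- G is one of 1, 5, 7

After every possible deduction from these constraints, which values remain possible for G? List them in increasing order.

Among the 7 variables, 3 fits only C (and all 7 values in {1, 2, 3, 4, 5, 6, 7} must be used), so C = 3.
E and F share exactly the 2 values {2, 4}; by pigeonhole those values go to them, so strike 2, 4 from A, B, D.
D's domain is down to {1}, so D = 1. Remove 1 from B, G.
B must be 6 (only option left). So A can't be 6.
No further eliminations apply; G can still be any of 5, 7.

5, 7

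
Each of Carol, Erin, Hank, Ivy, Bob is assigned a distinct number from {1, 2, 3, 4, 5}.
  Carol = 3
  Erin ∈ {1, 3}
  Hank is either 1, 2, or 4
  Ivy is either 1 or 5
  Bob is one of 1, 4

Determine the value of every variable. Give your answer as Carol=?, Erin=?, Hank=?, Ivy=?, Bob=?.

Carol must be 3 (only option left). So Erin can't be 3.
Erin must be 1 (only option left). Eliminate 1 elsewhere: Hank, Ivy, Bob.
Ivy has just one choice, so Ivy = 5.
Bob must be 4 (only option left). Eliminate 4 elsewhere: Hank.
That leaves Hank = 2.

Carol=3, Erin=1, Hank=2, Ivy=5, Bob=4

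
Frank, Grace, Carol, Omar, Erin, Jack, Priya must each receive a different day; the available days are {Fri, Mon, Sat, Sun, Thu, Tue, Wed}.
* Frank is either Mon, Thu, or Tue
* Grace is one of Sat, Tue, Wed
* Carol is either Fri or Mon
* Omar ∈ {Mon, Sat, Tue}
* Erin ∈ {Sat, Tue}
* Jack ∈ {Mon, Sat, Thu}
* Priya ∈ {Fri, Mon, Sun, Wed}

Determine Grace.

Wed

The 7 variables together cover exactly {Fri, Mon, Sat, Sun, Thu, Tue, Wed} — 7 values for 7 variables — and Sun appears only in Priya's list, so Priya = Sun.
Among the 6 still-open variables, Fri fits only Carol (and all 6 values in {Fri, Mon, Sat, Thu, Tue, Wed} must be used), so Carol = Fri.
The 5 still-open variables together cover exactly {Mon, Sat, Thu, Tue, Wed} — 5 values for 5 variables — and Wed appears only in Grace's list, so Grace = Wed.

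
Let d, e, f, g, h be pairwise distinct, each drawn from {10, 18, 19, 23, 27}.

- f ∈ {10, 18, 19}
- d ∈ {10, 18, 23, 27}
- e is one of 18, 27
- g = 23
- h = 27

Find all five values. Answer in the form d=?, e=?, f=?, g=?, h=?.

g's domain is down to {23}, so g = 23. Eliminate 23 elsewhere: d.
h has just one choice, so h = 27. Strike 27 from d, e.
That leaves e = 18. Remove 18 from d, f.
That leaves d = 10. Remove 10 from f.
f must be 19 (only option left).

d=10, e=18, f=19, g=23, h=27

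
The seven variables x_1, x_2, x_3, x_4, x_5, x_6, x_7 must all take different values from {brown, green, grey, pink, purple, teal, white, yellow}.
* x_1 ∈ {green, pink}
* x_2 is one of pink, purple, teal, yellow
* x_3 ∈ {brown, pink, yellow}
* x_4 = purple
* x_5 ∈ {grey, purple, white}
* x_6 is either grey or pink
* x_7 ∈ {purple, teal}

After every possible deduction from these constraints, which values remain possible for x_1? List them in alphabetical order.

green, pink

x_4's domain is down to {purple}, so x_4 = purple. So x_2, x_5, x_7 can't be purple.
x_7 must be teal (only option left). Remove teal from x_2.
No further eliminations apply; x_1 can still be any of green, pink.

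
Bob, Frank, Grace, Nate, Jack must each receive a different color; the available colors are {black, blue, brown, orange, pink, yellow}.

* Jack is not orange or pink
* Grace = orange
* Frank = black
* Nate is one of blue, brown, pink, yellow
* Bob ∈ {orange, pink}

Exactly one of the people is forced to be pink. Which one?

Bob

Frank has just one choice, so Frank = black. Strike black from Jack.
That leaves Grace = orange. Strike orange from Bob.
So pink goes to Bob.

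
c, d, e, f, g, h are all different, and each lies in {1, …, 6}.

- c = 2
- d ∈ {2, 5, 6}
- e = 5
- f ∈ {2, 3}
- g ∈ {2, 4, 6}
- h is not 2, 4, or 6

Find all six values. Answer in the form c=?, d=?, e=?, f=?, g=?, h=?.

c's domain is down to {2}, so c = 2. Strike 2 from d, f, g.
e has just one choice, so e = 5. Remove 5 from d, h.
f has just one choice, so f = 3. Strike 3 from h.
That leaves h = 1.
d's domain is down to {6}, so d = 6. Eliminate 6 elsewhere: g.
g must be 4 (only option left).

c=2, d=6, e=5, f=3, g=4, h=1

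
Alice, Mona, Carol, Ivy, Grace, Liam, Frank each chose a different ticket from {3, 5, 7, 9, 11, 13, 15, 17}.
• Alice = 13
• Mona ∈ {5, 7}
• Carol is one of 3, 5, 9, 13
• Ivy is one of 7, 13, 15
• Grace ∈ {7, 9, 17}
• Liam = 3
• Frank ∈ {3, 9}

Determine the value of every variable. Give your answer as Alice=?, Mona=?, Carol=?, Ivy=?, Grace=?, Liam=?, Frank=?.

Alice has just one choice, so Alice = 13. Eliminate 13 elsewhere: Carol, Ivy.
Liam has just one choice, so Liam = 3. So Carol, Frank can't be 3.
Frank has just one choice, so Frank = 9. So Carol, Grace can't be 9.
Carol must be 5 (only option left). So Mona can't be 5.
That leaves Mona = 7. Strike 7 from Ivy, Grace.
Ivy has just one choice, so Ivy = 15.
Grace's domain is down to {17}, so Grace = 17.

Alice=13, Mona=7, Carol=5, Ivy=15, Grace=17, Liam=3, Frank=9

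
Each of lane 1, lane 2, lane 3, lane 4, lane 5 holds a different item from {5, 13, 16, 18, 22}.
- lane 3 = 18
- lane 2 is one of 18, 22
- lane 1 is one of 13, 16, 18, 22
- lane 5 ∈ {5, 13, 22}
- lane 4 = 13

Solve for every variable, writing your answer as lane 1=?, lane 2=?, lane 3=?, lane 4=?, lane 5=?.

lane 3 must be 18 (only option left). Strike 18 from lane 1, lane 2.
lane 4 has just one choice, so lane 4 = 13. So lane 1, lane 5 can't be 13.
lane 2 must be 22 (only option left). Eliminate 22 elsewhere: lane 1, lane 5.
lane 5 must be 5 (only option left).
lane 1 must be 16 (only option left).

lane 1=16, lane 2=22, lane 3=18, lane 4=13, lane 5=5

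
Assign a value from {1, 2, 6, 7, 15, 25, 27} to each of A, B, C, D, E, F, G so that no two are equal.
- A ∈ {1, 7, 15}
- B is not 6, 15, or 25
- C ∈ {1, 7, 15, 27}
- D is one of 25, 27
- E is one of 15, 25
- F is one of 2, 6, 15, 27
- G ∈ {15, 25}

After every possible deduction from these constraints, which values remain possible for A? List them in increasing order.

The 7 variables draw from only 7 values {1, 2, 6, 7, 15, 25, 27}, so each is used; only F can be 6, hence F = 6.
Among the 6 still-open variables, 2 fits only B (and all 6 values in {1, 2, 7, 15, 25, 27} must be used), so B = 2.
The 2 variables E and G are confined to {15, 25}, which locks those values in; drop them from A, C, D.
D must be 27 (only option left). Strike 27 from C.
No further eliminations apply; A can still be any of 1, 7.

1, 7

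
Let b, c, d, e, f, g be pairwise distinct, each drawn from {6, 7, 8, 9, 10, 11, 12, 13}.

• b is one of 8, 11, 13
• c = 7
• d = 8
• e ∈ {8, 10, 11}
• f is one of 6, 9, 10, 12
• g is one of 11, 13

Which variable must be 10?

c's domain is down to {7}, so c = 7.
d has just one choice, so d = 8. Eliminate 8 elsewhere: b, e.
b and g between them cover only {11, 13} — a naked pair. Remove those values from e.
So 10 goes to e.

e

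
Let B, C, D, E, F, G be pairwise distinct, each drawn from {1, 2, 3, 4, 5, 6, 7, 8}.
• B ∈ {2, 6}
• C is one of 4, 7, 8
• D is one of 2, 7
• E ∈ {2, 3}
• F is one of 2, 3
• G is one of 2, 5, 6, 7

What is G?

5

E and F between them cover only {2, 3} — a naked pair. Remove those values from B, D, G.
B's domain is down to {6}, so B = 6. Remove 6 from G.
D has just one choice, so D = 7. Eliminate 7 elsewhere: C, G.
So G = 5.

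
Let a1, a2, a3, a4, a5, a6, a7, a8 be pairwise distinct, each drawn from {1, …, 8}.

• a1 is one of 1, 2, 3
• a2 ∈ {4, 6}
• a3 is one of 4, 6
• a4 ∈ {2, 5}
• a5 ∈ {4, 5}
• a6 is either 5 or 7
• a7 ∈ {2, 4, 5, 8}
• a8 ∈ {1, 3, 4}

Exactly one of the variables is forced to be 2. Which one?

The 8 variables together cover exactly {1, 2, 3, 4, 5, 6, 7, 8} — 8 values for 8 variables — and 7 appears only in a6's list, so a6 = 7.
Among the 7 still-open variables, 8 fits only a7 (and all 7 values in {1, 2, 3, 4, 5, 6, 8} must be used), so a7 = 8.
a2 and a3 share exactly the 2 values {4, 6}; by pigeonhole those values go to them, so strike 4, 6 from a5, a8.
a5 must be 5 (only option left). Eliminate 5 elsewhere: a4.
So 2 goes to a4.

a4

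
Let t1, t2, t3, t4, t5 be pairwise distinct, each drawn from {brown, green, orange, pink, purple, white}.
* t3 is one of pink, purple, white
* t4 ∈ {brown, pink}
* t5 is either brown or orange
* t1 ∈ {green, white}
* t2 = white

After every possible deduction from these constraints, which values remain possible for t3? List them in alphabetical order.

pink, purple

t2's domain is down to {white}, so t2 = white. Remove white from t1, t3.
t1 must be green (only option left).
No further eliminations apply; t3 can still be any of pink, purple.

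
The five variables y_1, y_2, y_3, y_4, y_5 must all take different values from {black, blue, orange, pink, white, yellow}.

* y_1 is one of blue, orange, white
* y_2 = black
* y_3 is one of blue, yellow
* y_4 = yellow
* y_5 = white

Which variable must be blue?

y_3

y_2's domain is down to {black}, so y_2 = black.
y_4 must be yellow (only option left). Eliminate yellow elsewhere: y_3.
So blue goes to y_3.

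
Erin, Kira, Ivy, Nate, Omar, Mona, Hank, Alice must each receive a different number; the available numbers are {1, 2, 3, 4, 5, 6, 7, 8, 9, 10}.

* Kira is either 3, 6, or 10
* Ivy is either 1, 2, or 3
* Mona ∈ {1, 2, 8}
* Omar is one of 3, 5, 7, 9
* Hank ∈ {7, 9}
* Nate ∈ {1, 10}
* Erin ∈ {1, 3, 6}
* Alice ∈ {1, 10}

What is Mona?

8

Nate and Alice share exactly the 2 values {1, 10}; by pigeonhole those values go to them, so strike 1, 10 from Erin, Kira, Ivy, Mona.
Erin and Kira share exactly the 2 values {3, 6}; by pigeonhole those values go to them, so strike 3, 6 from Ivy, Omar.
That leaves Ivy = 2. Eliminate 2 elsewhere: Mona.
So Mona = 8.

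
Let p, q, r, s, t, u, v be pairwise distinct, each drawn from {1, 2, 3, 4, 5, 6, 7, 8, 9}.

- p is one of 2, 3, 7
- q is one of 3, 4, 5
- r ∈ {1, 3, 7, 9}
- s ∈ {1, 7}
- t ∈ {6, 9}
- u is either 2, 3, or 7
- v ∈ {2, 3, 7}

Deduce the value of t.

6

p, u, v share exactly the 3 values {2, 3, 7}; by pigeonhole those values go to them, so strike 2, 3, 7 from q, r, s.
s has just one choice, so s = 1. Remove 1 from r.
r's domain is down to {9}, so r = 9. Remove 9 from t.
So t = 6.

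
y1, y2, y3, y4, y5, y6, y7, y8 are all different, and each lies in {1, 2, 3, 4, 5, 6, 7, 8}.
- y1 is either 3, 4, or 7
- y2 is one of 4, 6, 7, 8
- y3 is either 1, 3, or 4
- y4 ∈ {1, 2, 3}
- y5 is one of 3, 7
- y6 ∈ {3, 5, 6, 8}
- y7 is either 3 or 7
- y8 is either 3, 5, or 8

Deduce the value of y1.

Among the 8 variables, 2 fits only y4 (and all 8 values in {1, 2, 3, 4, 5, 6, 7, 8} must be used), so y4 = 2.
The 7 still-open variables draw from only 7 values {1, 3, 4, 5, 6, 7, 8}, so each is used; only y3 can be 1, hence y3 = 1.
y5 and y7 between them cover only {3, 7} — a naked pair. Remove those values from y1, y2, y6, y8.
So y1 = 4.

4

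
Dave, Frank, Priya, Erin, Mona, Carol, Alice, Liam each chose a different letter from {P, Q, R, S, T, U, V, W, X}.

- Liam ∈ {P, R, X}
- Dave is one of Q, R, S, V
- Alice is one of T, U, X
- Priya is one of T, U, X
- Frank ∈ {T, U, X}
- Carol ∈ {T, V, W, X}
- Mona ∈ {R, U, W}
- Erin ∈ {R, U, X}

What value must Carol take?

V

Frank, Priya, Alice between them cover only {T, U, X} — a naked triple. Remove those values from Erin, Mona, Carol, Liam.
Erin's domain is down to {R}, so Erin = R. Remove R from Dave, Mona, Liam.
That leaves Mona = W. Remove W from Carol.
So Carol = V.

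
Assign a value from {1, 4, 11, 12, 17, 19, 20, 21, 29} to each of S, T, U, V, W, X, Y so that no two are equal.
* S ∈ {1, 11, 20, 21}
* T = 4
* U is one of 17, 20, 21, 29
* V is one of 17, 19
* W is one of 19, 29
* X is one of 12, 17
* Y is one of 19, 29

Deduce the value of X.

T must be 4 (only option left).
W and Y share exactly the 2 values {19, 29}; by pigeonhole those values go to them, so strike 19, 29 from U, V.
V has just one choice, so V = 17. So U, X can't be 17.
So X = 12.

12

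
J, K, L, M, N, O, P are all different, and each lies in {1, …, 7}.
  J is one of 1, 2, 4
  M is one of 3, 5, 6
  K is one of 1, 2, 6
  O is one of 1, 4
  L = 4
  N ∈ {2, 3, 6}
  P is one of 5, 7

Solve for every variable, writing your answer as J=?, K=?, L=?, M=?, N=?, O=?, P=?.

J=2, K=6, L=4, M=5, N=3, O=1, P=7

L has just one choice, so L = 4. Remove 4 from J, O.
That leaves O = 1. Strike 1 from J, K.
J's domain is down to {2}, so J = 2. Remove 2 from K, N.
K has just one choice, so K = 6. So M, N can't be 6.
That leaves N = 3. Remove 3 from M.
That leaves M = 5. Strike 5 from P.
P's domain is down to {7}, so P = 7.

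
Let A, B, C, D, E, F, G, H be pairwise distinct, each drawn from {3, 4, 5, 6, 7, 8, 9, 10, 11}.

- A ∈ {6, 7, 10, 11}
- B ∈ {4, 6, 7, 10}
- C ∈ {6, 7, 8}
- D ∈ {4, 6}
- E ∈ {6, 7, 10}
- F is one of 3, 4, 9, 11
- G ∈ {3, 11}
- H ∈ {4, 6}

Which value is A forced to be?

11

The 8 variables draw from only 8 values {3, 4, 6, 7, 8, 9, 10, 11}, so each is used; only C can be 8, hence C = 8.
The 7 still-open variables together cover exactly {3, 4, 6, 7, 9, 10, 11} — 7 values for 7 variables — and 9 appears only in F's list, so F = 9.
The 6 still-open variables draw from only 6 values {3, 4, 6, 7, 10, 11}, so each is used; only G can be 3, hence G = 3.
Among the 5 still-open variables, 11 fits only A (and all 5 values in {4, 6, 7, 10, 11} must be used), so A = 11.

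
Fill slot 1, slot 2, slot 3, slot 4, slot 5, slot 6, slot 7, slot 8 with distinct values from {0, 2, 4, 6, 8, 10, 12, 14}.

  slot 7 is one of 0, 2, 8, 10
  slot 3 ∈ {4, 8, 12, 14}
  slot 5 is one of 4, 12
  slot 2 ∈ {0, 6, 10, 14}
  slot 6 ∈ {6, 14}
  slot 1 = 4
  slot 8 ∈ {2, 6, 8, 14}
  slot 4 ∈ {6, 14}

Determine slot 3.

slot 1 has just one choice, so slot 1 = 4. Strike 4 from slot 3, slot 5.
slot 5's domain is down to {12}, so slot 5 = 12. So slot 3 can't be 12.
slot 4 and slot 6 between them cover only {6, 14} — a naked pair. Remove those values from slot 2, slot 3, slot 8.
So slot 3 = 8.

8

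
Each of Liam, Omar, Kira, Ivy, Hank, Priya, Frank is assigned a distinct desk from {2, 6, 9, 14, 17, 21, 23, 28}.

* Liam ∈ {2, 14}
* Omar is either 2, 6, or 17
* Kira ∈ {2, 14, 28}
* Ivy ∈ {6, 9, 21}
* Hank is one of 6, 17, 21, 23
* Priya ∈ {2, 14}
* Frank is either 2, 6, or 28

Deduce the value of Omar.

The 2 variables Liam and Priya are confined to {2, 14}, which locks those values in; drop them from Omar, Kira, Frank.
Kira has just one choice, so Kira = 28. So Frank can't be 28.
Frank's domain is down to {6}, so Frank = 6. So Omar, Ivy, Hank can't be 6.
So Omar = 17.

17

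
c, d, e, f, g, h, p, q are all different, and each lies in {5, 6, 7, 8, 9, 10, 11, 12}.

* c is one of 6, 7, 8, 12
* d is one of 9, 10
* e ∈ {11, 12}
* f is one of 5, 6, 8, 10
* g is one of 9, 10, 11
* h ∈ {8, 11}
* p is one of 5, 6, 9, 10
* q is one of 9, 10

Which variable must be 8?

The 8 variables together cover exactly {5, 6, 7, 8, 9, 10, 11, 12} — 8 values for 8 variables — and 7 appears only in c's list, so c = 7.
The 7 still-open variables draw from only 7 values {5, 6, 8, 9, 10, 11, 12}, so each is used; only e can be 12, hence e = 12.
d and q between them cover only {9, 10} — a naked pair. Remove those values from f, g, p.
g's domain is down to {11}, so g = 11. So h can't be 11.
So 8 goes to h.

h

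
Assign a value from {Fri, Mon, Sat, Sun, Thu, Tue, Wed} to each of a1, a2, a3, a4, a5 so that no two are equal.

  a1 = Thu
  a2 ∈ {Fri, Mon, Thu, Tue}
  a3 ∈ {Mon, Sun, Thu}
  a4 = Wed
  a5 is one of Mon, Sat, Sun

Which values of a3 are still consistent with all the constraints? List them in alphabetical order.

a1 must be Thu (only option left). Remove Thu from a2, a3.
a4 has just one choice, so a4 = Wed.
No further eliminations apply; a3 can still be any of Mon, Sun.

Mon, Sun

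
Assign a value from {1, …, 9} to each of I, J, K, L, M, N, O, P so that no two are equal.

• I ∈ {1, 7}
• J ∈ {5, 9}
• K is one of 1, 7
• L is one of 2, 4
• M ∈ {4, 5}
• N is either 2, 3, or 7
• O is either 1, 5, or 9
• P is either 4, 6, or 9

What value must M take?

The 8 variables draw from only 8 values {1, 2, 3, 4, 5, 6, 7, 9}, so each is used; only N can be 3, hence N = 3.
The 7 still-open variables draw from only 7 values {1, 2, 4, 5, 6, 7, 9}, so each is used; only L can be 2, hence L = 2.
Among the 6 still-open variables, 6 fits only P (and all 6 values in {1, 4, 5, 6, 7, 9} must be used), so P = 6.
Among the 5 still-open variables, 4 fits only M (and all 5 values in {1, 4, 5, 7, 9} must be used), so M = 4.

4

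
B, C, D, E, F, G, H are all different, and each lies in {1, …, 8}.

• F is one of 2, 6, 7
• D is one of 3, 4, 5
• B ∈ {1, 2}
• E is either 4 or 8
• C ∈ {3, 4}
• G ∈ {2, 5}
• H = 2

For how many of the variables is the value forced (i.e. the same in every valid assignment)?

H has just one choice, so H = 2. So B, F, G can't be 2.
B's domain is down to {1}, so B = 1.
G must be 5 (only option left). Eliminate 5 elsewhere: D.
The 2 variables C and D are confined to {3, 4}, which locks those values in; drop them from E.
E must be 8 (only option left).
Determined: B=1, E=8, G=5, H=2. The other variables each still have more than one consistent value. That makes 4.

4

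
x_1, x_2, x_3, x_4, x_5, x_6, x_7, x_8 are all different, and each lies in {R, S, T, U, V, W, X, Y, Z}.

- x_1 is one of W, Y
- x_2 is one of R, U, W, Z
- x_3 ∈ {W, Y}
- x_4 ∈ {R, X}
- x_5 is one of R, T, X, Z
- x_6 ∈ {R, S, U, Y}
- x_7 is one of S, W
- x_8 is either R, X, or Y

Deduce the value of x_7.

S

Among the 8 variables, T fits only x_5 (and all 8 values in {R, S, T, U, W, X, Y, Z} must be used), so x_5 = T.
The 7 still-open variables draw from only 7 values {R, S, U, W, X, Y, Z}, so each is used; only x_2 can be Z, hence x_2 = Z.
The 6 still-open variables draw from only 6 values {R, S, U, W, X, Y}, so each is used; only x_6 can be U, hence x_6 = U.
The 5 still-open variables together cover exactly {R, S, W, X, Y} — 5 values for 5 variables — and S appears only in x_7's list, so x_7 = S.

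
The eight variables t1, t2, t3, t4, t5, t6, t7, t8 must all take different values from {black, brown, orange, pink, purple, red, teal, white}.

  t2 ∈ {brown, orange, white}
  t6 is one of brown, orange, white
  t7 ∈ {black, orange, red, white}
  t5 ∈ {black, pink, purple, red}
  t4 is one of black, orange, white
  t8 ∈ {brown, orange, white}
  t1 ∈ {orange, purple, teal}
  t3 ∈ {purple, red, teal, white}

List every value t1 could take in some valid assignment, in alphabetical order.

purple, teal

Among the 8 variables, pink fits only t5 (and all 8 values in {black, brown, orange, pink, purple, red, teal, white} must be used), so t5 = pink.
t2, t6, t8 between them cover only {brown, orange, white} — a naked triple. Remove those values from t1, t3, t4, t7.
t4's domain is down to {black}, so t4 = black. Strike black from t7.
That leaves t7 = red. Remove red from t3.
No further eliminations apply; t1 can still be any of purple, teal.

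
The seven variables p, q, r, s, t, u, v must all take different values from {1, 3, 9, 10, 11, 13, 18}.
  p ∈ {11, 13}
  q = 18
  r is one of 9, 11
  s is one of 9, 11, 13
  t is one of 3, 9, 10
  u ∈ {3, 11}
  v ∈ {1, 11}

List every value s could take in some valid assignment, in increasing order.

q has just one choice, so q = 18.
The 6 still-open variables together cover exactly {1, 3, 9, 10, 11, 13} — 6 values for 6 variables — and 1 appears only in v's list, so v = 1.
Among the 5 still-open variables, 10 fits only t (and all 5 values in {3, 9, 10, 11, 13} must be used), so t = 10.
The 4 still-open variables draw from only 4 values {3, 9, 11, 13}, so each is used; only u can be 3, hence u = 3.
No further eliminations apply; s can still be any of 9, 11, 13.

9, 11, 13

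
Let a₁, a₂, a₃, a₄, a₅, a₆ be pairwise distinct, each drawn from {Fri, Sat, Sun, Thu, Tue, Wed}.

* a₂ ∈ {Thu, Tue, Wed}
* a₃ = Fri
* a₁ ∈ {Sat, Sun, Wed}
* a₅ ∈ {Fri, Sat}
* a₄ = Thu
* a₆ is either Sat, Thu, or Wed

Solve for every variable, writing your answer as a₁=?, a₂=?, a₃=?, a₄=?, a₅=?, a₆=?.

a₃ must be Fri (only option left). Eliminate Fri elsewhere: a₅.
a₄ has just one choice, so a₄ = Thu. Strike Thu from a₂, a₆.
a₅'s domain is down to {Sat}, so a₅ = Sat. So a₁, a₆ can't be Sat.
a₆ has just one choice, so a₆ = Wed. So a₁, a₂ can't be Wed.
a₁ has just one choice, so a₁ = Sun.
a₂'s domain is down to {Tue}, so a₂ = Tue.

a₁=Sun, a₂=Tue, a₃=Fri, a₄=Thu, a₅=Sat, a₆=Wed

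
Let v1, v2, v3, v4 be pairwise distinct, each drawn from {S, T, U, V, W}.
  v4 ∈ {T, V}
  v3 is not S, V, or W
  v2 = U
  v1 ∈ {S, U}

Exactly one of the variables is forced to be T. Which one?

v2 must be U (only option left). So v1, v3 can't be U.
So T goes to v3.

v3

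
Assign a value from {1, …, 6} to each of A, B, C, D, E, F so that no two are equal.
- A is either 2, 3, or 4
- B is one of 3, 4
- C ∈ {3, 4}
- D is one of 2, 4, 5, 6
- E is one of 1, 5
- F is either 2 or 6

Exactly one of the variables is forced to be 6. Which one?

F

Among the 6 variables, 1 fits only E (and all 6 values in {1, 2, 3, 4, 5, 6} must be used), so E = 1.
Among the 5 still-open variables, 5 fits only D (and all 5 values in {2, 3, 4, 5, 6} must be used), so D = 5.
Among the 4 still-open variables, 6 fits only F (and all 4 values in {2, 3, 4, 6} must be used), so F = 6.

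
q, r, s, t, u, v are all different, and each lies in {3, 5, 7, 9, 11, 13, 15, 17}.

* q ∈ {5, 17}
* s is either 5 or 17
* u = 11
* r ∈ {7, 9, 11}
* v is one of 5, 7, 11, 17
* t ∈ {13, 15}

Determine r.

u must be 11 (only option left). Remove 11 from r, v.
The 2 variables q and s are confined to {5, 17}, which locks those values in; drop them from v.
v must be 7 (only option left). Eliminate 7 elsewhere: r.
So r = 9.

9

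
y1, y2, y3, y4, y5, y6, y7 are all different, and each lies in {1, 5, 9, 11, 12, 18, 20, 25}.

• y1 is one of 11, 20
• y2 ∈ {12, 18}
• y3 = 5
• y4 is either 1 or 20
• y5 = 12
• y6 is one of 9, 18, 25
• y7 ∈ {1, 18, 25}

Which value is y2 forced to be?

18

y3 has just one choice, so y3 = 5.
y5 must be 12 (only option left). Remove 12 from y2.
So y2 = 18.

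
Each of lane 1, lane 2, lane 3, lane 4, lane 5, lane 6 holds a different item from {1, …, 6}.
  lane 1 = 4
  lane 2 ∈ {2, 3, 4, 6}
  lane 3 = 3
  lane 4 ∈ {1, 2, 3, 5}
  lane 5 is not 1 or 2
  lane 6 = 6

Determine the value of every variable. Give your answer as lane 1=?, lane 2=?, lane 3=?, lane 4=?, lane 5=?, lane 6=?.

lane 1's domain is down to {4}, so lane 1 = 4. Remove 4 from lane 2, lane 5.
That leaves lane 3 = 3. Remove 3 from lane 2, lane 4, lane 5.
lane 6's domain is down to {6}, so lane 6 = 6. Remove 6 from lane 2, lane 5.
That leaves lane 2 = 2. Strike 2 from lane 4.
lane 5 has just one choice, so lane 5 = 5. Strike 5 from lane 4.
lane 4 has just one choice, so lane 4 = 1.

lane 1=4, lane 2=2, lane 3=3, lane 4=1, lane 5=5, lane 6=6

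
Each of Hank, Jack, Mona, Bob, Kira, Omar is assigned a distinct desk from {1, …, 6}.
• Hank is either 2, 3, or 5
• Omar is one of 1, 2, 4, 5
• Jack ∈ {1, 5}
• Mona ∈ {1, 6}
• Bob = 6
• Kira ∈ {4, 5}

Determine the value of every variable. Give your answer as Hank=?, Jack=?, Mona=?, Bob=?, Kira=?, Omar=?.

Hank=3, Jack=5, Mona=1, Bob=6, Kira=4, Omar=2

Bob must be 6 (only option left). Remove 6 from Mona.
That leaves Mona = 1. Eliminate 1 elsewhere: Jack, Omar.
Jack has just one choice, so Jack = 5. Strike 5 from Hank, Kira, Omar.
Kira's domain is down to {4}, so Kira = 4. Eliminate 4 elsewhere: Omar.
Omar has just one choice, so Omar = 2. Eliminate 2 elsewhere: Hank.
Hank must be 3 (only option left).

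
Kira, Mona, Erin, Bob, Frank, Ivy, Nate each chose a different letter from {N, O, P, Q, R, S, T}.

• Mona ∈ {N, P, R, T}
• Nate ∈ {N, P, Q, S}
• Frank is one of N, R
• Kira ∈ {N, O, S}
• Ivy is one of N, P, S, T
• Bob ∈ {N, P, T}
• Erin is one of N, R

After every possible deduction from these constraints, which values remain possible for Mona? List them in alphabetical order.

P, T

The 7 variables draw from only 7 values {N, O, P, Q, R, S, T}, so each is used; only Kira can be O, hence Kira = O.
The 6 still-open variables draw from only 6 values {N, P, Q, R, S, T}, so each is used; only Nate can be Q, hence Nate = Q.
The 5 still-open variables draw from only 5 values {N, P, R, S, T}, so each is used; only Ivy can be S, hence Ivy = S.
Erin and Frank share exactly the 2 values {N, R}; by pigeonhole those values go to them, so strike N, R from Mona, Bob.
No further eliminations apply; Mona can still be any of P, T.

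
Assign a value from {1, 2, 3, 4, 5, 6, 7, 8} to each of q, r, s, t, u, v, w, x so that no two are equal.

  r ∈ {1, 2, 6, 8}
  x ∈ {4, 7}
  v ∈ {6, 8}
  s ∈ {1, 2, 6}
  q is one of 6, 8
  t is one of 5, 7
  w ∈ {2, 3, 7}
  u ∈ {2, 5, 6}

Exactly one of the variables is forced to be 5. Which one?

The 8 variables draw from only 8 values {1, 2, 3, 4, 5, 6, 7, 8}, so each is used; only w can be 3, hence w = 3.
The 7 still-open variables together cover exactly {1, 2, 4, 5, 6, 7, 8} — 7 values for 7 variables — and 4 appears only in x's list, so x = 4.
The 6 still-open variables draw from only 6 values {1, 2, 5, 6, 7, 8}, so each is used; only t can be 7, hence t = 7.
The 5 still-open variables draw from only 5 values {1, 2, 5, 6, 8}, so each is used; only u can be 5, hence u = 5.

u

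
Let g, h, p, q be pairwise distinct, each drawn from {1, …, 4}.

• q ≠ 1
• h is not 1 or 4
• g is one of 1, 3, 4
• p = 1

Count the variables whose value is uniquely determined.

1

p's domain is down to {1}, so p = 1. Strike 1 from g.
Determined: p=1. The other variables each still have more than one consistent value. That makes 1.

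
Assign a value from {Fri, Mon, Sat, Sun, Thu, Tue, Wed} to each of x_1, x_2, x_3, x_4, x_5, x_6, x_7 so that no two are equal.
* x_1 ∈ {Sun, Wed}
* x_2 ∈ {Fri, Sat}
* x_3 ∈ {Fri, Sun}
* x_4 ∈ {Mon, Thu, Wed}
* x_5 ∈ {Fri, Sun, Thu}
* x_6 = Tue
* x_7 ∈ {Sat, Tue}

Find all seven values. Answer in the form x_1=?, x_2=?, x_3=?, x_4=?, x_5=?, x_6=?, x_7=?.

x_1=Wed, x_2=Fri, x_3=Sun, x_4=Mon, x_5=Thu, x_6=Tue, x_7=Sat

x_6 has just one choice, so x_6 = Tue. So x_7 can't be Tue.
x_7 must be Sat (only option left). Eliminate Sat elsewhere: x_2.
x_2's domain is down to {Fri}, so x_2 = Fri. Remove Fri from x_3, x_5.
x_3 has just one choice, so x_3 = Sun. So x_1, x_5 can't be Sun.
That leaves x_5 = Thu. Remove Thu from x_4.
x_1's domain is down to {Wed}, so x_1 = Wed. Eliminate Wed elsewhere: x_4.
x_4's domain is down to {Mon}, so x_4 = Mon.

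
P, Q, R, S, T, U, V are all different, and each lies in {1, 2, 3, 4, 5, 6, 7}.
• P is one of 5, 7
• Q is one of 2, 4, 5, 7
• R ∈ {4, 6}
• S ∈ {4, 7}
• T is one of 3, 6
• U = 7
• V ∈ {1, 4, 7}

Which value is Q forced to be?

U must be 7 (only option left). Remove 7 from P, Q, S, V.
P must be 5 (only option left). Eliminate 5 elsewhere: Q.
That leaves S = 4. Eliminate 4 elsewhere: Q, R, V.
So Q = 2.

2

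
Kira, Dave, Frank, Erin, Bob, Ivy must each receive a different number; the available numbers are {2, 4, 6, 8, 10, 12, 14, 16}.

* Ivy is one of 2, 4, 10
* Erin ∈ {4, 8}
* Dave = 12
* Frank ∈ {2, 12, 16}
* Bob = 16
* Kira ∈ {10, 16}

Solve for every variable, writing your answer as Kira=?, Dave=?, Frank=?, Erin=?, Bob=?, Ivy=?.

Dave has just one choice, so Dave = 12. Eliminate 12 elsewhere: Frank.
Bob has just one choice, so Bob = 16. Eliminate 16 elsewhere: Kira, Frank.
That leaves Kira = 10. Strike 10 from Ivy.
Frank's domain is down to {2}, so Frank = 2. Strike 2 from Ivy.
Ivy's domain is down to {4}, so Ivy = 4. Remove 4 from Erin.
Erin has just one choice, so Erin = 8.

Kira=10, Dave=12, Frank=2, Erin=8, Bob=16, Ivy=4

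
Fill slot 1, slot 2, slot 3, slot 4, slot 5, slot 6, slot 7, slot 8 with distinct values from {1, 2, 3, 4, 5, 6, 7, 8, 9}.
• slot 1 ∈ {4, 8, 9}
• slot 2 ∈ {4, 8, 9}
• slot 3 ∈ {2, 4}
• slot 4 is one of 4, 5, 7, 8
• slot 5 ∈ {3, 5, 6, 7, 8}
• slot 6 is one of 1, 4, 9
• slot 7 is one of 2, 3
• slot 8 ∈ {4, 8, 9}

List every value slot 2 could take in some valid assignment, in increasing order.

4, 8, 9

The 3 variables slot 1, slot 2, slot 8 are confined to {4, 8, 9}, which locks those values in; drop them from slot 3, slot 4, slot 5, slot 6.
slot 3 must be 2 (only option left). So slot 7 can't be 2.
slot 6 has just one choice, so slot 6 = 1.
slot 7 must be 3 (only option left). So slot 5 can't be 3.
No further eliminations apply; slot 2 can still be any of 4, 8, 9.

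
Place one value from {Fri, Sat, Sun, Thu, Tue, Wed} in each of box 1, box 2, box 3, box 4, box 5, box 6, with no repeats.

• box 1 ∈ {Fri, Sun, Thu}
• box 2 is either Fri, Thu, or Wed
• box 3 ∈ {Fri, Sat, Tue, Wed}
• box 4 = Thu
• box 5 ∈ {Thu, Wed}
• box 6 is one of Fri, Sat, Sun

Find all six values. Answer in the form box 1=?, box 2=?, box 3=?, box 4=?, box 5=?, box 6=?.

box 4 must be Thu (only option left). Strike Thu from box 1, box 2, box 5.
That leaves box 5 = Wed. Eliminate Wed elsewhere: box 2, box 3.
box 2 must be Fri (only option left). Strike Fri from box 1, box 3, box 6.
box 1 has just one choice, so box 1 = Sun. So box 6 can't be Sun.
box 6 has just one choice, so box 6 = Sat. So box 3 can't be Sat.
box 3 must be Tue (only option left).

box 1=Sun, box 2=Fri, box 3=Tue, box 4=Thu, box 5=Wed, box 6=Sat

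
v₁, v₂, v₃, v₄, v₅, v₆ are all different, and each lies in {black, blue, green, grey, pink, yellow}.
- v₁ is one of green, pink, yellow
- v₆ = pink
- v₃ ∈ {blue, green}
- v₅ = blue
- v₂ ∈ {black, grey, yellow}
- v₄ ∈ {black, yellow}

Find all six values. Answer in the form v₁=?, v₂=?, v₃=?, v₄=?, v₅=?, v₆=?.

v₅'s domain is down to {blue}, so v₅ = blue. Eliminate blue elsewhere: v₃.
That leaves v₆ = pink. Remove pink from v₁.
v₃ must be green (only option left). Remove green from v₁.
v₁ has just one choice, so v₁ = yellow. So v₂, v₄ can't be yellow.
v₄ must be black (only option left). Strike black from v₂.
v₂'s domain is down to {grey}, so v₂ = grey.

v₁=yellow, v₂=grey, v₃=green, v₄=black, v₅=blue, v₆=pink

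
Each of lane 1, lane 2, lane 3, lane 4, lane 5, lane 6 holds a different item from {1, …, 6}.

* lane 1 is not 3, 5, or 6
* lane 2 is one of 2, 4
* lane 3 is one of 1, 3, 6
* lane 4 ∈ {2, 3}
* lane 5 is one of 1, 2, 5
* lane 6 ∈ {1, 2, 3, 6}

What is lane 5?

The 6 variables draw from only 6 values {1, 2, 3, 4, 5, 6}, so each is used; only lane 5 can be 5, hence lane 5 = 5.

5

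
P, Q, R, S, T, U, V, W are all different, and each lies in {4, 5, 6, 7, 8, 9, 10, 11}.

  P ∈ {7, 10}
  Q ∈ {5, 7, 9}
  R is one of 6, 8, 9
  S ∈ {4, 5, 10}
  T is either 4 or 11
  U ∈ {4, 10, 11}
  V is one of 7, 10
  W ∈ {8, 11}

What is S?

5

The 8 variables together cover exactly {4, 5, 6, 7, 8, 9, 10, 11} — 8 values for 8 variables — and 6 appears only in R's list, so R = 6.
The 7 still-open variables draw from only 7 values {4, 5, 7, 8, 9, 10, 11}, so each is used; only W can be 8, hence W = 8.
The 6 still-open variables draw from only 6 values {4, 5, 7, 9, 10, 11}, so each is used; only Q can be 9, hence Q = 9.
Among the 5 still-open variables, 5 fits only S (and all 5 values in {4, 5, 7, 10, 11} must be used), so S = 5.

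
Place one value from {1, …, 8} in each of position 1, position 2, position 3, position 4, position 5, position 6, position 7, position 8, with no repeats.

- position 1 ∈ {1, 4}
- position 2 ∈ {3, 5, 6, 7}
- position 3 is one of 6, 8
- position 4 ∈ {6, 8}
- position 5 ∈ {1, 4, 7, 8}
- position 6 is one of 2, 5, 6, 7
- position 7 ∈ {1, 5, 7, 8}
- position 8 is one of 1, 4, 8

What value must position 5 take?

7

Among the 8 variables, 2 fits only position 6 (and all 8 values in {1, 2, 3, 4, 5, 6, 7, 8} must be used), so position 6 = 2.
The 7 still-open variables together cover exactly {1, 3, 4, 5, 6, 7, 8} — 7 values for 7 variables — and 3 appears only in position 2's list, so position 2 = 3.
The 6 still-open variables together cover exactly {1, 4, 5, 6, 7, 8} — 6 values for 6 variables — and 5 appears only in position 7's list, so position 7 = 5.
The 5 still-open variables together cover exactly {1, 4, 6, 7, 8} — 5 values for 5 variables — and 7 appears only in position 5's list, so position 5 = 7.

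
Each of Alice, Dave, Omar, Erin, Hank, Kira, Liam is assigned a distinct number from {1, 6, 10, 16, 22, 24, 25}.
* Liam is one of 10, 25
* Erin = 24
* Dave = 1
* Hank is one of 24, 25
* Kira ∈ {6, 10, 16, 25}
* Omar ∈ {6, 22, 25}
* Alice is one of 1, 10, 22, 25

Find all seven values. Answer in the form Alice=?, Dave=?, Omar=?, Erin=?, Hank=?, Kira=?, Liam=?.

Alice=22, Dave=1, Omar=6, Erin=24, Hank=25, Kira=16, Liam=10

Dave has just one choice, so Dave = 1. Remove 1 from Alice.
Erin must be 24 (only option left). Strike 24 from Hank.
Hank has just one choice, so Hank = 25. Eliminate 25 elsewhere: Alice, Omar, Kira, Liam.
That leaves Liam = 10. Eliminate 10 elsewhere: Alice, Kira.
That leaves Alice = 22. Remove 22 from Omar.
Omar must be 6 (only option left). Strike 6 from Kira.
Kira must be 16 (only option left).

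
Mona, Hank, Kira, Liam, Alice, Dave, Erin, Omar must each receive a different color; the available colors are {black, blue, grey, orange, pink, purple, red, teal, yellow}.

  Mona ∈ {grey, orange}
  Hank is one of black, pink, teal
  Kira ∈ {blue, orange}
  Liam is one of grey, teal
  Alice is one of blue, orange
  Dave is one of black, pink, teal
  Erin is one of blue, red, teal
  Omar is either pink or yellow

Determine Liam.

The 8 variables draw from only 8 values {black, blue, grey, orange, pink, red, teal, yellow}, so each is used; only Erin can be red, hence Erin = red.
Among the 7 still-open variables, yellow fits only Omar (and all 7 values in {black, blue, grey, orange, pink, teal, yellow} must be used), so Omar = yellow.
The 2 variables Kira and Alice are confined to {blue, orange}, which locks those values in; drop them from Mona.
Mona has just one choice, so Mona = grey. Eliminate grey elsewhere: Liam.
So Liam = teal.

teal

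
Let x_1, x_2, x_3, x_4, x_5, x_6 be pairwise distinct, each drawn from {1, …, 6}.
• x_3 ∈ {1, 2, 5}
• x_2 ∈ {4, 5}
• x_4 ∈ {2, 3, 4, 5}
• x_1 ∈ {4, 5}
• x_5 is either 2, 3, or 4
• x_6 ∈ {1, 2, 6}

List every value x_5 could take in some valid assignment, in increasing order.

The 6 variables draw from only 6 values {1, 2, 3, 4, 5, 6}, so each is used; only x_6 can be 6, hence x_6 = 6.
The 5 still-open variables together cover exactly {1, 2, 3, 4, 5} — 5 values for 5 variables — and 1 appears only in x_3's list, so x_3 = 1.
The 2 variables x_1 and x_2 are confined to {4, 5}, which locks those values in; drop them from x_4, x_5.
No further eliminations apply; x_5 can still be any of 2, 3.

2, 3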